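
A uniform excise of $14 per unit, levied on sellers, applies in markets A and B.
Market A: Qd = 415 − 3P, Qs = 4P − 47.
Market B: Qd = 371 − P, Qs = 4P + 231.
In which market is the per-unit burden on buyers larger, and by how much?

Market A: pre-tax P* = $66, Q* = 217; post-tax Q = 193; per-unit burden on buyers = $8.
Market B: pre-tax P* = $28, Q* = 343; post-tax Q = 331.8; per-unit burden on buyers = $11.2.
Difference: $8 vs $11.2 → market B is larger by $3.2.

Market B, by $3.2.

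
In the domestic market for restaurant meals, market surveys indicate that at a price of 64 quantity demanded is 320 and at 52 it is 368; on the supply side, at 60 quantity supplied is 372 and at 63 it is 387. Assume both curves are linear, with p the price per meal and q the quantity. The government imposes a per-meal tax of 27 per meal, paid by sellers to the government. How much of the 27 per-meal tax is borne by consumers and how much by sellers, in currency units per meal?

Consumers bear 15 per meal; sellers bear 12 per meal.

Demand slope: (368 − 320)/(52 − 64) = -4, so qd = 576 − 4p.
Supply slope: (387 − 372)/(63 − 60) = 5, so qs = 5p + 72.
Without the tax, 576 − 4p = 5p + 72 gives 9p = 504, so p* = 56 and q* = 352.
With the tax collected from sellers, supply shifts: qs = 5(p − 27) + 72.
New equilibrium: consumers pay 71, sellers receive 44, q = 292. (Wedge: pb − ps = 27.)
Burden on consumers: 15; on sellers: 12. (They sum to 27.)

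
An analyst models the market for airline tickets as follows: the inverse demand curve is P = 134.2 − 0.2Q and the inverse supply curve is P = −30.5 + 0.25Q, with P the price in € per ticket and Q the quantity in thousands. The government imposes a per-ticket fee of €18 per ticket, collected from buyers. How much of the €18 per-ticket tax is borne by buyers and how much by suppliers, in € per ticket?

Buyers bear €8 per ticket; suppliers bear €10 per ticket.

Inverting to Q(P) form: Qd = 671 − 5P; Qs = 4P + 122.
Before the tax: set 671 − 5P = 4P + 122 → P* = €61, Q* = 366.
With the tax collected from buyers, demand (in seller-price terms) shifts: Qd = 671 − 5(P + 18).
Solving gives Q = 326 with buyers paying €69 and suppliers receiving €51 (the €18 wedge).
Burden on buyers: €8; on suppliers: €10. (They sum to €18.)
The less price-elastic side of the market bears the larger share of a per-unit tax.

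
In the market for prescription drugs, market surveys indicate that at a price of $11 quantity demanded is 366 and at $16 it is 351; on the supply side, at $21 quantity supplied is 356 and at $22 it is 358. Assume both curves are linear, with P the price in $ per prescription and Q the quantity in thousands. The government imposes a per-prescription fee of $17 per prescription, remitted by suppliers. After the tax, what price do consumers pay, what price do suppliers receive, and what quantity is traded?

Consumers pay $23.8; suppliers receive $6.8; quantity = 327.6.

Demand slope: (351 − 366)/(16 − 11) = -3, so Qd = 399 − 3P.
Supply slope: (358 − 356)/(22 − 21) = 2, so Qs = 2P + 314.
Without the tax, 399 − 3P = 2P + 314 gives 5P = 85, so P* = $17 and Q* = 348.
With the tax collected from suppliers, supply shifts: Qs = 2(P − 17) + 314.
Solving gives Q = 327.6 with consumers paying $23.8 and suppliers receiving $6.8 (the $17 wedge).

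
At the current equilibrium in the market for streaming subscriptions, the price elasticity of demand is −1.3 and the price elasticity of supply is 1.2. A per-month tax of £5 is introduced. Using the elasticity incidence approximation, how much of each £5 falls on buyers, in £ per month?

Incidence ratio: buyers' share ≈ εs / (εs + |εd|) = 1.2 / (1.2 + 1.3) = 0.48.
So buyers bear ≈ 0.48 × £5 = £2.4; sellers bear £2.6.

Buyers bear ≈ £2.4 per month.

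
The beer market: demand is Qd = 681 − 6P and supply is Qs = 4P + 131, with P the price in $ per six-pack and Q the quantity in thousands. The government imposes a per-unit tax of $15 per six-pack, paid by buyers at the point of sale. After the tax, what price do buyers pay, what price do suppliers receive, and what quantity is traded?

Buyers pay $61; suppliers receive $46; quantity = 315.

Without the tax, 681 − 6P = 4P + 131 gives 10P = 550, so P* = $55 and Q* = 351.
With the tax collected from buyers, demand (in seller-price terms) shifts: Qd = 681 − 6(P + 15).
Solving gives Q = 315 with buyers paying $61 and suppliers receiving $46 (the $15 wedge).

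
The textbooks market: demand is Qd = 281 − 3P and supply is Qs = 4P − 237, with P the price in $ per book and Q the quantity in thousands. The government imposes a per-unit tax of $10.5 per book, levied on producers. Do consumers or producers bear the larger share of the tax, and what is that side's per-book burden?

Consumers bear the larger share: $6 per book.

Before the tax: set 281 − 3P = 4P − 237 → P* = $74, Q* = 59.
With the tax collected from producers, supply shifts: Qs = 4(P − 10.5) − 237.
New equilibrium: consumers pay $80, producers receive $69.5, Q = 41. (Wedge: Pb − Ps = 10.5.)
Per-book burden: consumers $6, producers $4.5.
Consumers take the larger share because demand is less price-elastic here (demand slope 3 vs supply slope 4).
The less price-elastic side of the market bears the larger share of a per-unit tax.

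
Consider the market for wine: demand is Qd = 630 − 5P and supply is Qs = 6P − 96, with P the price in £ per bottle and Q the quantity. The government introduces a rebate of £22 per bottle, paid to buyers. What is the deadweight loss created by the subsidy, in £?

Deadweight loss = £660.

Without the subsidy, 630 − 5P = 6P − 96 gives 11P = 726, so P* = £66 and Q* = 300.
With a per-unit subsidy paid to buyers, each effectively pays P − 22, so demand becomes Qd = 630 − 5(P − 22).
New equilibrium: buyers pay £54, suppliers receive £76, Q = 360. (Wedge: Pb − Ps = −22.)
Quantity rises by |ΔQ| = |300 − 360| = 60.
DWL = ½ · t · |ΔQ| = ½ · 22 · 60 = £660.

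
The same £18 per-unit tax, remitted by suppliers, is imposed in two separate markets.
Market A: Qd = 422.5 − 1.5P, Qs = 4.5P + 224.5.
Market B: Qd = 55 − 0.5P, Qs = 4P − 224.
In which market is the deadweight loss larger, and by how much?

Market A, by £110.25.

Market A: pre-tax P* = £33, Q* = 373; post-tax Q = 352.75; deadweight loss = £182.25.
Market B: pre-tax P* = £62, Q* = 24; post-tax Q = 16; deadweight loss = £72.
Difference: £182.25 vs £72 → market A is larger by £110.25.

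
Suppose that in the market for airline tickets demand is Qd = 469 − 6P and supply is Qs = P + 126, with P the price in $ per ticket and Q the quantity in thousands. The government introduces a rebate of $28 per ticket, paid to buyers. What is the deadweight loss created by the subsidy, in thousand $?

Before the subsidy: set 469 − 6P = P + 126 → P* = $49, Q* = 175.
With a per-unit subsidy paid to buyers, each effectively pays P − 28, so demand becomes Qd = 469 − 6(P − 28).
New equilibrium: buyers pay $45, sellers receive $73, Q = 199. (Wedge: Pb − Ps = −28.)
Quantity rises by |ΔQ| = |175 − 199| = 24.
DWL = ½ · t · |ΔQ| = ½ · 28 · 24 = $336.

Deadweight loss = $336 thousand.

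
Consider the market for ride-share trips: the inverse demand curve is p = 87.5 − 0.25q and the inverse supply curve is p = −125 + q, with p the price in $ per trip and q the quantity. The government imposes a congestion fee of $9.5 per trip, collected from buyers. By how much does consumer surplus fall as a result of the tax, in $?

Inverting to q(p) form: qd = 350 − 4p; qs = p + 125.
Before the tax: set 350 − 4p = p + 125 → p* = $45, q* = 170.
With the tax collected from buyers, demand (in seller-price terms) shifts: qd = 350 − 4(p + 9.5).
New equilibrium: buyers pay $46.9, producers receive $37.4, q = 162.4. (Wedge: pb − ps = 9.5.)
ΔCS is the trapezoid between Q = 162.4 and Q = 170 of height $1.9: ½ · (170 + 162.4) · 1.9 = $315.78.

Consumer surplus falls by $315.78.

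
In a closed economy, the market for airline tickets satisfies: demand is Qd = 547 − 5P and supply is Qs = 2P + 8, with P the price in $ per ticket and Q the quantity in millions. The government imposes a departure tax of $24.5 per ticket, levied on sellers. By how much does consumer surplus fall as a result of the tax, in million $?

Consumer surplus falls by $1011.5 million.

Without the tax, 547 − 5P = 2P + 8 gives 7P = 539, so P* = $77 and Q* = 162.
With the tax collected from sellers, supply shifts: Qs = 2(P − 24.5) + 8.
New equilibrium: buyers pay $84, sellers receive $59.5, Q = 127. (Wedge: Pb − Ps = 24.5.)
ΔCS is the trapezoid between Q = 127 and Q = 162 of height $7: ½ · (162 + 127) · 7 = $1011.5.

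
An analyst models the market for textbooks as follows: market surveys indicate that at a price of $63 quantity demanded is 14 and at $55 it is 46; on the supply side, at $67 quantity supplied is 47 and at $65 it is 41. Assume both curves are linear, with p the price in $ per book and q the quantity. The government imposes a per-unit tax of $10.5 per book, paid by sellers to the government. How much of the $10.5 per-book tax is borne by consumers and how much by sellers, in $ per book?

Consumers bear $4.5 per book; sellers bear $6 per book.

Demand slope: (46 − 14)/(55 − 63) = -4, so qd = 266 − 4p.
Supply slope: (41 − 47)/(65 − 67) = 3, so qs = 3p − 154.
Before the tax: set 266 − 4p = 3p − 154 → p* = $60, q* = 26.
With the tax collected from sellers, supply shifts: qs = 3(p − 10.5) − 154.
Solving gives q = 8 with consumers paying $64.5 and sellers receiving $54 (the $10.5 wedge).
Burden on consumers: $4.5; on sellers: $6. (They sum to $10.5.)
The less price-elastic side of the market bears the larger share of a per-unit tax.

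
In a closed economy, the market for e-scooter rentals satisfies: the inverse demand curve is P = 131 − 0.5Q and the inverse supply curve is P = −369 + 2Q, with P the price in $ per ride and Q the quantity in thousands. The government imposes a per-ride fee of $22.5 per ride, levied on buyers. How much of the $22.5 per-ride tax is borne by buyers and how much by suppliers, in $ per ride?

Inverting to Q(P) form: Qd = 262 − 2P; Qs = 0.5P + 184.5.
Before the tax: set 262 − 2P = 0.5P + 184.5 → P* = $31, Q* = 200.
With the tax collected from buyers, demand (in seller-price terms) shifts: Qd = 262 − 2(P + 22.5).
Solving gives Q = 191 with buyers paying $35.5 and suppliers receiving $13 (the $22.5 wedge).
Burden on buyers: $4.5; on suppliers: $18. (They sum to $22.5.)
The less price-elastic side of the market bears the larger share of a per-unit tax.

Buyers bear $4.5 per ride; suppliers bear $18 per ride.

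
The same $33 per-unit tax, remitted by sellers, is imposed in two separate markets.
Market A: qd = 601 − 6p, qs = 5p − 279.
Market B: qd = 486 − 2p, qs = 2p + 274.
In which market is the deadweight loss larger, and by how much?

Market A, by $940.5.

Market A: pre-tax p* = $80, q* = 121; post-tax q = 31; deadweight loss = $1485.
Market B: pre-tax p* = $53, q* = 380; post-tax q = 347; deadweight loss = $544.5.
Difference: $1485 vs $544.5 → market A is larger by $940.5.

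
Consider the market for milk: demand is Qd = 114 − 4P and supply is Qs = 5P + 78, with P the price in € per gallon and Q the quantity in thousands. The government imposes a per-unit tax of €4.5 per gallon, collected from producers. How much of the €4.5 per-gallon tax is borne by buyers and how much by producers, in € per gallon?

Buyers bear €2.5 per gallon; producers bear €2 per gallon.

Before the tax: set 114 − 4P = 5P + 78 → P* = €4, Q* = 98.
With the tax collected from producers, supply shifts: Qs = 5(P − 4.5) + 78.
Solving gives Q = 88 with buyers paying €6.5 and producers receiving €2 (the €4.5 wedge).
Burden on buyers: €2.5; on producers: €2. (They sum to €4.5.)
The less price-elastic side of the market bears the larger share of a per-unit tax.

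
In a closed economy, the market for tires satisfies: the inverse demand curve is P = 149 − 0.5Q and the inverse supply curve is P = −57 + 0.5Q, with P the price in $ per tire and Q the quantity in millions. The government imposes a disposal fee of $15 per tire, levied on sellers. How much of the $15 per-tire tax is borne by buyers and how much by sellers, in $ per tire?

Buyers bear $7.5 per tire; sellers bear $7.5 per tire.

Inverting to Q(P) form: Qd = 298 − 2P; Qs = 2P + 114.
Without the tax, 298 − 2P = 2P + 114 gives 4P = 184, so P* = $46 and Q* = 206.
With the tax collected from sellers, supply shifts: Qs = 2(P − 15) + 114.
Solving gives Q = 191 with buyers paying $53.5 and sellers receiving $38.5 (the $15 wedge).
Burden on buyers: $7.5; on sellers: $7.5. (They sum to $15.)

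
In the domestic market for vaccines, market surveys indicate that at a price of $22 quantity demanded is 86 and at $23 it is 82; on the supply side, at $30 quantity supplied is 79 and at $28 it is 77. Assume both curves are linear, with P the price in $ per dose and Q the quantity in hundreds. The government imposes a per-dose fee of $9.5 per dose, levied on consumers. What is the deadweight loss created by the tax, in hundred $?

Demand slope: (82 − 86)/(23 − 22) = -4, so Qd = 174 − 4P.
Supply slope: (77 − 79)/(28 − 30) = 1, so Qs = P + 49.
Before the tax: set 174 − 4P = P + 49 → P* = $25, Q* = 74.
With the tax collected from consumers, demand (in seller-price terms) shifts: Qd = 174 − 4(P + 9.5).
Solving gives Q = 66.4 with consumers paying $26.9 and suppliers receiving $17.4 (the $9.5 wedge).
Quantity falls by |ΔQ| = |74 − 66.4| = 7.6.
DWL = ½ · t · |ΔQ| = ½ · 9.5 · 7.6 = $36.1.

Deadweight loss = $36.1 hundred.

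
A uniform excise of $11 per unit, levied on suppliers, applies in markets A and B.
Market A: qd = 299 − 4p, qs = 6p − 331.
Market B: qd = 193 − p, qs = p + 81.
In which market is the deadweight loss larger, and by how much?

Market A, by $114.95.

Market A: pre-tax p* = $63, q* = 47; post-tax q = 20.6; deadweight loss = $145.2.
Market B: pre-tax p* = $56, q* = 137; post-tax q = 131.5; deadweight loss = $30.25.
Difference: $145.2 vs $30.25 → market A is larger by $114.95.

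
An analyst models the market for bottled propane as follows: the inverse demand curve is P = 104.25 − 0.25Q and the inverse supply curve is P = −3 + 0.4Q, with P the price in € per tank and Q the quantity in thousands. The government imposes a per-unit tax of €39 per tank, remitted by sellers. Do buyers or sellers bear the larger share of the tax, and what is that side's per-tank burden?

Sellers bear the larger share: €24 per tank.

Rewrite in direct form: Qd = 417 − 4P and Qs = 2.5P + 7.5.
Without the tax, 417 − 4P = 2.5P + 7.5 gives 6.5P = 409.5, so P* = €63 and Q* = 165.
With the tax collected from sellers, supply shifts: Qs = 2.5(P − 39) + 7.5.
New equilibrium: buyers pay €78, sellers receive €39, Q = 105. (Wedge: Pb − Ps = 39.)
Per-tank burden: buyers €15, sellers €24.
Sellers take the larger share because supply is less price-elastic here (demand slope 4 vs supply slope 2.5).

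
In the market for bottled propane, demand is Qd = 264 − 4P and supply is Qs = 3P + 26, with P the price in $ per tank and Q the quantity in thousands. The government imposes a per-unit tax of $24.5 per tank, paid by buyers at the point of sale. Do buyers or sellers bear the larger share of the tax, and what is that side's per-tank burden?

Without the tax, 264 − 4P = 3P + 26 gives 7P = 238, so P* = $34 and Q* = 128.
With the tax collected from buyers, demand (in seller-price terms) shifts: Qd = 264 − 4(P + 24.5).
Solving gives Q = 86 with buyers paying $44.5 and sellers receiving $20 (the $24.5 wedge).
Per-tank burden: buyers $10.5, sellers $14.
Sellers take the larger share because supply is less price-elastic here (demand slope 4 vs supply slope 3).

Sellers bear the larger share: $14 per tank.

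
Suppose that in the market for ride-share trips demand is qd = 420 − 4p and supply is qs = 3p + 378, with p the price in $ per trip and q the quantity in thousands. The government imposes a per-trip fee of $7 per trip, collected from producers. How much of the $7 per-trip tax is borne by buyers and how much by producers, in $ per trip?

Buyers bear $3 per trip; producers bear $4 per trip.

Before the tax: set 420 − 4p = 3p + 378 → p* = $6, q* = 396.
With the tax collected from producers, supply shifts: qs = 3(p − 7) + 378.
New equilibrium: buyers pay $9, producers receive $2, q = 384. (Wedge: pb − ps = 7.)
Burden on buyers: $3; on producers: $4. (They sum to $7.)
The less price-elastic side of the market bears the larger share of a per-unit tax.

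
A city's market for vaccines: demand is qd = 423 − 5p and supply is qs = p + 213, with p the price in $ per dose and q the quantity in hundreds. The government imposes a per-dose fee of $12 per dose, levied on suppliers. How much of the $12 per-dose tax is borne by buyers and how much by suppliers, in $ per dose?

Before the tax: set 423 − 5p = p + 213 → p* = $35, q* = 248.
With the tax collected from suppliers, supply shifts: qs = (p − 12) + 213.
Solving gives q = 238 with buyers paying $37 and suppliers receiving $25 (the $12 wedge).
Burden on buyers: $2; on suppliers: $10. (They sum to $12.)
The less price-elastic side of the market bears the larger share of a per-unit tax.

Buyers bear $2 per dose; suppliers bear $10 per dose.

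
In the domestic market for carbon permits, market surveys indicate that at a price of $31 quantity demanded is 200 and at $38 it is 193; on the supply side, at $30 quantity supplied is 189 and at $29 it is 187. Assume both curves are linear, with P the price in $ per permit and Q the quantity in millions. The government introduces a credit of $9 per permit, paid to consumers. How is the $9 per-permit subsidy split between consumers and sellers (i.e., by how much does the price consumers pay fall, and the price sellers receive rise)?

Demand slope: (193 − 200)/(38 − 31) = -1, so Qd = 231 − P.
Supply slope: (187 − 189)/(29 − 30) = 2, so Qs = 2P + 129.
Without the subsidy, 231 − P = 2P + 129 gives 3P = 102, so P* = $34 and Q* = 197.
With a per-unit subsidy paid to consumers, each effectively pays P − 9, so demand becomes Qd = 231 − (P − 9).
New equilibrium: consumers pay $28, sellers receive $37, Q = 203. (Wedge: Pb − Ps = −9.)
Gain to consumers: $6; to sellers: $3. (They sum to $9.)

Consumers gain $6 per permit; sellers gain $3 per permit.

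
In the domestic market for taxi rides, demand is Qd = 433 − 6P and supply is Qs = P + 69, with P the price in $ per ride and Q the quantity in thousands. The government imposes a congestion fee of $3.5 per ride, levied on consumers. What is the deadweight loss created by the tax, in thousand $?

Before the tax: set 433 − 6P = P + 69 → P* = $52, Q* = 121.
With the tax collected from consumers, demand (in seller-price terms) shifts: Qd = 433 − 6(P + 3.5).
Solving gives Q = 118 with consumers paying $52.5 and producers receiving $49 (the $3.5 wedge).
Quantity falls by |ΔQ| = |121 − 118| = 3.
DWL = ½ · t · |ΔQ| = ½ · 3.5 · 3 = $5.25.

Deadweight loss = $5.25 thousand.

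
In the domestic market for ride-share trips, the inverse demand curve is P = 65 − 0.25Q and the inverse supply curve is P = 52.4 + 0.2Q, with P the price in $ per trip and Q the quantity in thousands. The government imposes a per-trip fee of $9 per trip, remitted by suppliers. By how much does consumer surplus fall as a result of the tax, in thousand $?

Consumer surplus falls by $90 thousand.

Inverting to Q(P) form: Qd = 260 − 4P; Qs = 5P − 262.
Before the tax: set 260 − 4P = 5P − 262 → P* = $58, Q* = 28.
With the tax collected from suppliers, supply shifts: Qs = 5(P − 9) − 262.
Solving gives Q = 8 with consumers paying $63 and suppliers receiving $54 (the $9 wedge).
ΔCS is the trapezoid between Q = 8 and Q = 28 of height $5: ½ · (28 + 8) · 5 = $90.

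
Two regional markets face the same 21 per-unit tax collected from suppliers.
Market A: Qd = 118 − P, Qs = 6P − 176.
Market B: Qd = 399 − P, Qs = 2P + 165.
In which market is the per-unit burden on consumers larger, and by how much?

Market A: pre-tax P* = 42, Q* = 76; post-tax Q = 58; per-unit burden on consumers = 18.
Market B: pre-tax P* = 78, Q* = 321; post-tax Q = 307; per-unit burden on consumers = 14.
Difference: 18 vs 14 → market A is larger by 4.

Market A, by 4.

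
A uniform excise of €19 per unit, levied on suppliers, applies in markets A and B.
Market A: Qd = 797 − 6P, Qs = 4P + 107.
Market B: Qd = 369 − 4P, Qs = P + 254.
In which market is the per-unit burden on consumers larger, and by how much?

Market A: pre-tax P* = €69, Q* = 383; post-tax Q = 337.4; per-unit burden on consumers = €7.6.
Market B: pre-tax P* = €23, Q* = 277; post-tax Q = 261.8; per-unit burden on consumers = €3.8.
Difference: €7.6 vs €3.8 → market A is larger by €3.8.

Market A, by €3.8.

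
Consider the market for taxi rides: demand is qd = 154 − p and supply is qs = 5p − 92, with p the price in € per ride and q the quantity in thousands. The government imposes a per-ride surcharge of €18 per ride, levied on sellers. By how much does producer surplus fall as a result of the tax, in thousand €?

Producer surplus falls by €316.5 thousand.

Before the tax: set 154 − p = 5p − 92 → p* = €41, q* = 113.
With the tax collected from sellers, supply shifts: qs = 5(p − 18) − 92.
New equilibrium: consumers pay €56, sellers receive €38, q = 98. (Wedge: pb − ps = 18.)
ΔPS is the trapezoid between Q = 98 and Q = 113 of height €3: ½ · (113 + 98) · 3 = €316.5.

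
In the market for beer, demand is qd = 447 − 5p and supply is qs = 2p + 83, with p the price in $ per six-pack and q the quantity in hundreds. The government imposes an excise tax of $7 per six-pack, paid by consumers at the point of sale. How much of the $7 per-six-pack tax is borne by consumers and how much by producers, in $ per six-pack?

Consumers bear $2 per six-pack; producers bear $5 per six-pack.

Without the tax, 447 − 5p = 2p + 83 gives 7p = 364, so p* = $52 and q* = 187.
With the tax collected from consumers, demand (in seller-price terms) shifts: qd = 447 − 5(p + 7).
New equilibrium: consumers pay $54, producers receive $47, q = 177. (Wedge: pb − ps = 7.)
Burden on consumers: $2; on producers: $5. (They sum to $7.)
The less price-elastic side of the market bears the larger share of a per-unit tax.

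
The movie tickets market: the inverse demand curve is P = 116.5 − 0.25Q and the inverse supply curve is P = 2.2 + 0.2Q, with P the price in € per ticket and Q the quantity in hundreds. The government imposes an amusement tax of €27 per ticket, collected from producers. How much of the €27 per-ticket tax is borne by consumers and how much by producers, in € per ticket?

Consumers bear €15 per ticket; producers bear €12 per ticket.

Rewrite in direct form: Qd = 466 − 4P and Qs = 5P − 11.
Without the tax, 466 − 4P = 5P − 11 gives 9P = 477, so P* = €53 and Q* = 254.
With the tax collected from producers, supply shifts: Qs = 5(P − 27) − 11.
Solving gives Q = 194 with consumers paying €68 and producers receiving €41 (the €27 wedge).
Burden on consumers: €15; on producers: €12. (They sum to €27.)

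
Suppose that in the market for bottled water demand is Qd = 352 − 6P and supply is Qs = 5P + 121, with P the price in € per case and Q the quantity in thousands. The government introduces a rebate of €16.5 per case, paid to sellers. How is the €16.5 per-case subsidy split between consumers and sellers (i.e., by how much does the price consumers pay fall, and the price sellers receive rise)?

Before the subsidy: set 352 − 6P = 5P + 121 → P* = €21, Q* = 226.
With a per-unit subsidy paid to sellers, each receives P + 16.5 per unit sold, so supply becomes Qs = 5(P + 16.5) + 121.
New equilibrium: consumers pay €13.5, sellers receive €30, Q = 271. (Wedge: Pb − Ps = −16.5.)
Gain to consumers: €7.5; to sellers: €9. (They sum to €16.5.)

Consumers gain €7.5 per case; sellers gain €9 per case.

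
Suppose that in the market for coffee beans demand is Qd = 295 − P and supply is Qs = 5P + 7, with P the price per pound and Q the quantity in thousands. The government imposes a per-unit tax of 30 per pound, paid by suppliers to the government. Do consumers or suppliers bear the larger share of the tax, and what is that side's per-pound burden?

Before the tax: set 295 − P = 5P + 7 → P* = 48, Q* = 247.
With the tax collected from suppliers, supply shifts: Qs = 5(P − 30) + 7.
New equilibrium: consumers pay 73, suppliers receive 43, Q = 222. (Wedge: Pb − Ps = 30.)
Per-pound burden: consumers 25, suppliers 5.
Consumers take the larger share because demand is less price-elastic here (demand slope 1 vs supply slope 5).
The less price-elastic side of the market bears the larger share of a per-unit tax.

Consumers bear the larger share: 25 per pound.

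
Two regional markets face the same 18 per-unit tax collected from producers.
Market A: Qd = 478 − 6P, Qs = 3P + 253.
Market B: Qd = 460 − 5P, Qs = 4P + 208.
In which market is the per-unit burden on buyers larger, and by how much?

Market A: pre-tax P* = 25, Q* = 328; post-tax Q = 292; per-unit burden on buyers = 6.
Market B: pre-tax P* = 28, Q* = 320; post-tax Q = 280; per-unit burden on buyers = 8.
Difference: 6 vs 8 → market B is larger by 2.

Market B, by 2.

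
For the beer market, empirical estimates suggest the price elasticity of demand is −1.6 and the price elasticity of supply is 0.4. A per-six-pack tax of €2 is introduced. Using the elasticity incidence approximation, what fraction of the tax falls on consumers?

Incidence ratio: consumers' share ≈ εs / (εs + |εd|) = 0.4 / (0.4 + 1.6) = 0.2.
Supply is the less elastic side, so consumers bear the smaller share.

Consumers' share ≈ 0.2.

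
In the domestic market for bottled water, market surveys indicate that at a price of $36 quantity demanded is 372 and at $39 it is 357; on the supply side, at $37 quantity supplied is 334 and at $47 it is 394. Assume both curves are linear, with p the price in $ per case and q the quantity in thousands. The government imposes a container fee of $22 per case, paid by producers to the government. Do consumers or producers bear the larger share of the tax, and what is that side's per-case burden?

Demand slope: (357 − 372)/(39 − 36) = -5, so qd = 552 − 5p.
Supply slope: (394 − 334)/(47 − 37) = 6, so qs = 6p + 112.
Without the tax, 552 − 5p = 6p + 112 gives 11p = 440, so p* = $40 and q* = 352.
With the tax collected from producers, supply shifts: qs = 6(p − 22) + 112.
New equilibrium: consumers pay $52, producers receive $30, q = 292. (Wedge: pb − ps = 22.)
Per-case burden: consumers $12, producers $10.
Consumers take the larger share because demand is less price-elastic here (demand slope 5 vs supply slope 6).
The less price-elastic side of the market bears the larger share of a per-unit tax.

Consumers bear the larger share: $12 per case.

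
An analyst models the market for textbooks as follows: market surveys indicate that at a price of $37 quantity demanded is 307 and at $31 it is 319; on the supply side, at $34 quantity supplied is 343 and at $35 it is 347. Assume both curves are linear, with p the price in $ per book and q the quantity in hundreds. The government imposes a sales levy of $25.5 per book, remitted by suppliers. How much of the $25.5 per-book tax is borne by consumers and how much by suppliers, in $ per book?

Consumers bear $17 per book; suppliers bear $8.5 per book.

Demand slope: (319 − 307)/(31 − 37) = -2, so qd = 381 − 2p.
Supply slope: (347 − 343)/(35 − 34) = 4, so qs = 4p + 207.
Before the tax: set 381 − 2p = 4p + 207 → p* = $29, q* = 323.
With the tax collected from suppliers, supply shifts: qs = 4(p − 25.5) + 207.
New equilibrium: consumers pay $46, suppliers receive $20.5, q = 289. (Wedge: pb − ps = 25.5.)
Burden on consumers: $17; on suppliers: $8.5. (They sum to $25.5.)
The less price-elastic side of the market bears the larger share of a per-unit tax.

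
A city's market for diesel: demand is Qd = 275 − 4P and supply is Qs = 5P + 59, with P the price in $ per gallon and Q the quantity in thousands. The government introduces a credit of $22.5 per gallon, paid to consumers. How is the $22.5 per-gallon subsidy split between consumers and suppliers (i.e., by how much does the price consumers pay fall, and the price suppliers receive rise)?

Before the subsidy: set 275 − 4P = 5P + 59 → P* = $24, Q* = 179.
With a per-unit subsidy paid to consumers, each effectively pays P − 22.5, so demand becomes Qd = 275 − 4(P − 22.5).
New equilibrium: consumers pay $11.5, suppliers receive $34, Q = 229. (Wedge: Pb − Ps = −22.5.)
Gain to consumers: $12.5; to suppliers: $10. (They sum to $22.5.)

Consumers gain $12.5 per gallon; suppliers gain $10 per gallon.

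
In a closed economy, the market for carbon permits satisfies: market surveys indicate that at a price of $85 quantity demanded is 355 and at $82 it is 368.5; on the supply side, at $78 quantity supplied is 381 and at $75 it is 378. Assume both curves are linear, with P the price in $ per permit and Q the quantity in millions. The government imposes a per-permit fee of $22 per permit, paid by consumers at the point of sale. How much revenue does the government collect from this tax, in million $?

Demand slope: (368.5 − 355)/(82 − 85) = -4.5, so Qd = 737.5 − 4.5P.
Supply slope: (378 − 381)/(75 − 78) = 1, so Qs = P + 303.
Before the tax: set 737.5 − 4.5P = P + 303 → P* = $79, Q* = 382.
With the tax collected from consumers, demand (in seller-price terms) shifts: Qd = 737.5 − 4.5(P + 22).
New equilibrium: consumers pay $83, producers receive $61, Q = 364. (Wedge: Pb − Ps = 22.)
Revenue = t · Q = 22 · 364 = $8008.

Tax revenue = $8008 million.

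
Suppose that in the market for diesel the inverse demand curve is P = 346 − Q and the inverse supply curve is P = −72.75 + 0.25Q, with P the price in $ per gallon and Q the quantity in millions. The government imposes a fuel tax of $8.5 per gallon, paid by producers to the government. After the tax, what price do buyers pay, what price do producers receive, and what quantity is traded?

Buyers pay $17.8; producers receive $9.3; quantity = 328.2.

Inverting to Q(P) form: Qd = 346 − P; Qs = 4P + 291.
Without the tax, 346 − P = 4P + 291 gives 5P = 55, so P* = $11 and Q* = 335.
With the tax collected from producers, supply shifts: Qs = 4(P − 8.5) + 291.
Solving gives Q = 328.2 with buyers paying $17.8 and producers receiving $9.3 (the $8.5 wedge).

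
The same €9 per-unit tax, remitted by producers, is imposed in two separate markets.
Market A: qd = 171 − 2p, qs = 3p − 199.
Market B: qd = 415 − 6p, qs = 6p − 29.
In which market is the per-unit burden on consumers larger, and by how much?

Market A: pre-tax p* = €74, q* = 23; post-tax q = 12.2; per-unit burden on consumers = €5.4.
Market B: pre-tax p* = €37, q* = 193; post-tax q = 166; per-unit burden on consumers = €4.5.
Difference: €5.4 vs €4.5 → market A is larger by €0.9.

Market A, by €0.9.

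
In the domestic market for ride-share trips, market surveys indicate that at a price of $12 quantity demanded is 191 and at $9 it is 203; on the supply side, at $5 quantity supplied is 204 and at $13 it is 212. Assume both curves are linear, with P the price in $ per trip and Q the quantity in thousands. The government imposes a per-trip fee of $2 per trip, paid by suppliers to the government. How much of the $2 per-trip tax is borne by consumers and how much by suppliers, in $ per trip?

Consumers bear $0.4 per trip; suppliers bear $1.6 per trip.

Demand slope: (203 − 191)/(9 − 12) = -4, so Qd = 239 − 4P.
Supply slope: (212 − 204)/(13 − 5) = 1, so Qs = P + 199.
Before the tax: set 239 − 4P = P + 199 → P* = $8, Q* = 207.
With the tax collected from suppliers, supply shifts: Qs = (P − 2) + 199.
Solving gives Q = 205.4 with consumers paying $8.4 and suppliers receiving $6.4 (the $2 wedge).
Burden on consumers: $0.4; on suppliers: $1.6. (They sum to $2.)
The less price-elastic side of the market bears the larger share of a per-unit tax.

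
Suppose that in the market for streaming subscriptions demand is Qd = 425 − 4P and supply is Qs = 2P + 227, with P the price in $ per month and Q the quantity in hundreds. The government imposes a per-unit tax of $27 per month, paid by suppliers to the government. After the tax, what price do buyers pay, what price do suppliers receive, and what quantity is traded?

Buyers pay $42; suppliers receive $15; quantity = 257.

Before the tax: set 425 − 4P = 2P + 227 → P* = $33, Q* = 293.
With the tax collected from suppliers, supply shifts: Qs = 2(P − 27) + 227.
New equilibrium: buyers pay $42, suppliers receive $15, Q = 257. (Wedge: Pb − Ps = 27.)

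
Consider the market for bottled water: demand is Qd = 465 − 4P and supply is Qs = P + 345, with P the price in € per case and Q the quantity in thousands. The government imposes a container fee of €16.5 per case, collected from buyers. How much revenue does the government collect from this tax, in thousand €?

Tax revenue = €5870.7 thousand.

Without the tax, 465 − 4P = P + 345 gives 5P = 120, so P* = €24 and Q* = 369.
With the tax collected from buyers, demand (in seller-price terms) shifts: Qd = 465 − 4(P + 16.5).
Solving gives Q = 355.8 with buyers paying €27.3 and producers receiving €10.8 (the €16.5 wedge).
Revenue = t · Q = 16.5 · 355.8 = €5870.7.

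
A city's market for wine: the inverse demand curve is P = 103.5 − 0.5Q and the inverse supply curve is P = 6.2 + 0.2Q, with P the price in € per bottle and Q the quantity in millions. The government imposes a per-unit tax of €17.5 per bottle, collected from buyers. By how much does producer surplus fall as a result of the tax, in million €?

Producer surplus falls by €632.5 million.

Rewrite in direct form: Qd = 207 − 2P and Qs = 5P − 31.
Without the tax, 207 − 2P = 5P − 31 gives 7P = 238, so P* = €34 and Q* = 139.
With the tax collected from buyers, demand (in seller-price terms) shifts: Qd = 207 − 2(P + 17.5).
New equilibrium: buyers pay €46.5, suppliers receive €29, Q = 114. (Wedge: Pb − Ps = 17.5.)
ΔPS is the trapezoid between Q = 114 and Q = 139 of height €5: ½ · (139 + 114) · 5 = €632.5.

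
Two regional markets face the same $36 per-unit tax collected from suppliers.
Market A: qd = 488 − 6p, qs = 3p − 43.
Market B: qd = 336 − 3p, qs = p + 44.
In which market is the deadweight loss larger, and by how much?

Market A: pre-tax p* = $59, q* = 134; post-tax q = 62; deadweight loss = $1296.
Market B: pre-tax p* = $73, q* = 117; post-tax q = 90; deadweight loss = $486.
Difference: $1296 vs $486 → market A is larger by $810.

Market A, by $810.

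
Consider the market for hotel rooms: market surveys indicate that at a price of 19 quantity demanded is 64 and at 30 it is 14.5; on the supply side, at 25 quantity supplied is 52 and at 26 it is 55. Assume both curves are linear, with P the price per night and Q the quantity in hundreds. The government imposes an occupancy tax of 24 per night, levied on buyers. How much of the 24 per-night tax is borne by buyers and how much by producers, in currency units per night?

Buyers bear 9.6 per night; producers bear 14.4 per night.

Demand slope: (14.5 − 64)/(30 − 19) = -4.5, so Qd = 149.5 − 4.5P.
Supply slope: (55 − 52)/(26 − 25) = 3, so Qs = 3P − 23.
Without the tax, 149.5 − 4.5P = 3P − 23 gives 7.5P = 172.5, so P* = 23 and Q* = 46.
With the tax collected from buyers, demand (in seller-price terms) shifts: Qd = 149.5 − 4.5(P + 24).
Solving gives Q = 2.8 with buyers paying 32.6 and producers receiving 8.6 (the 24 wedge).
Burden on buyers: 9.6; on producers: 14.4. (They sum to 24.)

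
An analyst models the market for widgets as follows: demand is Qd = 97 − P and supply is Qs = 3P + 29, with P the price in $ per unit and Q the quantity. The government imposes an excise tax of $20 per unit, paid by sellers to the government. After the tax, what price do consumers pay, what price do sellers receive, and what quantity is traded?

Consumers pay $32; sellers receive $12; quantity = 65.

Without the tax, 97 − P = 3P + 29 gives 4P = 68, so P* = $17 and Q* = 80.
With the tax collected from sellers, supply shifts: Qs = 3(P − 20) + 29.
New equilibrium: consumers pay $32, sellers receive $12, Q = 65. (Wedge: Pb − Ps = 20.)
The less price-elastic side of the market bears the larger share of a per-unit tax.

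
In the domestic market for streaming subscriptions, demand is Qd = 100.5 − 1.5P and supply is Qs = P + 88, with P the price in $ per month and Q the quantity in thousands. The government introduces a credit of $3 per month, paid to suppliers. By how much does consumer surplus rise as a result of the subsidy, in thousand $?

Before the subsidy: set 100.5 − 1.5P = P + 88 → P* = $5, Q* = 93.
With a per-unit subsidy paid to suppliers, each receives P + 3 per unit sold, so supply becomes Qs = (P + 3) + 88.
Solving gives Q = 94.8 with consumers paying $3.8 and suppliers receiving $6.8 (the $3 wedge).
ΔCS is the trapezoid between Q = 94.8 and Q = 93 of height $1.2: ½ · (93 + 94.8) · 1.2 = $112.68.

Consumer surplus rises by $112.68 thousand.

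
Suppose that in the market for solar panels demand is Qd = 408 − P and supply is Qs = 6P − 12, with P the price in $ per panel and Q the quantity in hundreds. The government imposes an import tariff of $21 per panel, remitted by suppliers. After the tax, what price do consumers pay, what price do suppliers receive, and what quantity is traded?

Before the tax: set 408 − P = 6P − 12 → P* = $60, Q* = 348.
With the tax collected from suppliers, supply shifts: Qs = 6(P − 21) − 12.
Solving gives Q = 330 with consumers paying $78 and suppliers receiving $57 (the $21 wedge).

Consumers pay $78; suppliers receive $57; quantity = 330.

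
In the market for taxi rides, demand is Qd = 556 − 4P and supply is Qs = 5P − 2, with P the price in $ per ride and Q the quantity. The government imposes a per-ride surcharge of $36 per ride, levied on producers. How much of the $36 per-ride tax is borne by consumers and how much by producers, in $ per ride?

Without the tax, 556 − 4P = 5P − 2 gives 9P = 558, so P* = $62 and Q* = 308.
With the tax collected from producers, supply shifts: Qs = 5(P − 36) − 2.
Solving gives Q = 228 with consumers paying $82 and producers receiving $46 (the $36 wedge).
Burden on consumers: $20; on producers: $16. (They sum to $36.)

Consumers bear $20 per ride; producers bear $16 per ride.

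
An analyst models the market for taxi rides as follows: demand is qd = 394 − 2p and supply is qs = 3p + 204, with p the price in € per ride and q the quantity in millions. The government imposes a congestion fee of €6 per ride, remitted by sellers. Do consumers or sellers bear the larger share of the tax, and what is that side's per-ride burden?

Consumers bear the larger share: €3.6 per ride.

Without the tax, 394 − 2p = 3p + 204 gives 5p = 190, so p* = €38 and q* = 318.
With the tax collected from sellers, supply shifts: qs = 3(p − 6) + 204.
Solving gives q = 310.8 with consumers paying €41.6 and sellers receiving €35.6 (the €6 wedge).
Per-ride burden: consumers €3.6, sellers €2.4.
Consumers take the larger share because demand is less price-elastic here (demand slope 2 vs supply slope 3).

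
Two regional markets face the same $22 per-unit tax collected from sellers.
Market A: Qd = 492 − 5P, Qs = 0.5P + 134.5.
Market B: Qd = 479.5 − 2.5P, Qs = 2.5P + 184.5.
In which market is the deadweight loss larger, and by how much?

Market A: pre-tax P* = $65, Q* = 167; post-tax Q = 157; deadweight loss = $110.
Market B: pre-tax P* = $59, Q* = 332; post-tax Q = 304.5; deadweight loss = $302.5.
Difference: $110 vs $302.5 → market B is larger by $192.5.

Market B, by $192.5.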